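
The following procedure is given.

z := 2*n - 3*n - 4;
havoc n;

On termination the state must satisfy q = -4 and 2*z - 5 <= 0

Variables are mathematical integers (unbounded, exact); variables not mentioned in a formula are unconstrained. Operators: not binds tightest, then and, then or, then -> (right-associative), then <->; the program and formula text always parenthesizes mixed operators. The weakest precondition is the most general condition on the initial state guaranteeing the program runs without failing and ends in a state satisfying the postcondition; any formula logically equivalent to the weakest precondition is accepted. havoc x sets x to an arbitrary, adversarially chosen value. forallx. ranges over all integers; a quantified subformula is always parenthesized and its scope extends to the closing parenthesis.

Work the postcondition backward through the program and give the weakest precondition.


Working backward. After the program, the postcondition q = -4 and 2*z - 5 <= 0 must hold; in canonical form it is q = -4 and 2*z <= 5.
Before havoc n: q = -4 and 2*z <= 5
Before z := 2*n - 3*n - 4: q = -4 and 2*n >= -13
Answer: WP = q = -4 and 2*n >= -13


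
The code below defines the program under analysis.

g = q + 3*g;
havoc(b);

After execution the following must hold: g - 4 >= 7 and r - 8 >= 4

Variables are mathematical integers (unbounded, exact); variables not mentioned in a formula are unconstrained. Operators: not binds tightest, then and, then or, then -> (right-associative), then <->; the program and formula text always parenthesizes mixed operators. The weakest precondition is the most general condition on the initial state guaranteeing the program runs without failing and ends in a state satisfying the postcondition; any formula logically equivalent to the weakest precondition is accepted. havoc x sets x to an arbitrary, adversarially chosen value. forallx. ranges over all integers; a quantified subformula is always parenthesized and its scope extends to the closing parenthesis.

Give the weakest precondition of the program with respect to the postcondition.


Working backward. After the program, the postcondition g - 4 >= 7 and r - 8 >= 4 must hold; in canonical form it is g >= 11 and r >= 12.
Before havoc b: g >= 11 and r >= 12
Before g := q + 3*g: 3*g + q >= 11 and r >= 12
Answer: WP = 3*g + q >= 11 and r >= 12


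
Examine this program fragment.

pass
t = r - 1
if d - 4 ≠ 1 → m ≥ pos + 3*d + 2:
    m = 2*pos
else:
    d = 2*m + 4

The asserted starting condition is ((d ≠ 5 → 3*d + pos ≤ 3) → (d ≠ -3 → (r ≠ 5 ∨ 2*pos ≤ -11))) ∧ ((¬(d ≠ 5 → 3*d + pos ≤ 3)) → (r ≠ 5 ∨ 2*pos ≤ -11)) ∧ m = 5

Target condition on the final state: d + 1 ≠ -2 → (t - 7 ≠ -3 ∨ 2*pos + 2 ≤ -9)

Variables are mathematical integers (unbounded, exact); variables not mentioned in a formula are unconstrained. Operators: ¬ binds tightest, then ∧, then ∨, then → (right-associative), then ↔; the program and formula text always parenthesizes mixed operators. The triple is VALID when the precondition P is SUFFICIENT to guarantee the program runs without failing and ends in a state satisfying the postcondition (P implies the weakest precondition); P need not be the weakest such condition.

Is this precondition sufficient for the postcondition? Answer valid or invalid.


Working backward. After the program, the postcondition d + 1 ≠ -2 → (t - 7 ≠ -3 ∨ 2*pos + 2 ≤ -9) must hold; in canonical form it is d ≠ -3 → (t ≠ 4 ∨ 2*pos ≤ -11).
Then branch requires d ≠ -3 → (t ≠ 4 ∨ 2*pos ≤ -11); else branch requires 2*m ≠ -7 → (t ≠ 4 ∨ 2*pos ≤ -11).
Before the if: ((d ≠ 5 → m ≥ 3*d + pos + 2) → (d ≠ -3 → (t ≠ 4 ∨ 2*pos ≤ -11))) ∧ ((¬(d ≠ 5 → m ≥ 3*d + pos + 2)) → (2*m ≠ -7 → (t ≠ 4 ∨ 2*pos ≤ -11)))
Before t := r - 1: ((d ≠ 5 → m ≥ 3*d + pos + 2) → (d ≠ -3 → (r ≠ 5 ∨ 2*pos ≤ -11))) ∧ ((¬(d ≠ 5 → m ≥ 3*d + pos + 2)) → (2*m ≠ -7 → (r ≠ 5 ∨ 2*pos ≤ -11)))
Before skip: ((d ≠ 5 → m ≥ 3*d + pos + 2) → (d ≠ -3 → (r ≠ 5 ∨ 2*pos ≤ -11))) ∧ ((¬(d ≠ 5 → m ≥ 3*d + pos + 2)) → (2*m ≠ -7 → (r ≠ 5 ∨ 2*pos ≤ -11)))
The weakest precondition is ((d ≠ 5 → m ≥ 3*d + pos + 2) → (d ≠ -3 → (r ≠ 5 ∨ 2*pos ≤ -11))) ∧ ((¬(d ≠ 5 → m ≥ 3*d + pos + 2)) → (2*m ≠ -7 → (r ≠ 5 ∨ 2*pos ≤ -11))).
Check whether ((d ≠ 5 → 3*d + pos ≤ 3) → (d ≠ -3 → (r ≠ 5 ∨ 2*pos ≤ -11))) ∧ ((¬(d ≠ 5 → 3*d + pos ≤ 3)) → (r ≠ 5 ∨ 2*pos ≤ -11)) ∧ m = 5 implies it.
Every state satisfying the precondition satisfies the weakest precondition: the implication holds.
Answer: valid


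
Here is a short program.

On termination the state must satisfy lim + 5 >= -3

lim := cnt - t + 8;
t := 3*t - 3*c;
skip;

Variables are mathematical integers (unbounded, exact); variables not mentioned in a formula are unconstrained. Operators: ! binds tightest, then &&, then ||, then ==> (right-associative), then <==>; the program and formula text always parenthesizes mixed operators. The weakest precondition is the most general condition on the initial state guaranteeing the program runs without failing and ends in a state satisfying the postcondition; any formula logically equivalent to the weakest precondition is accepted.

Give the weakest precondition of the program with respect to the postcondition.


Working backward. After the program, the postcondition lim + 5 >= -3 must hold; in canonical form it is lim >= -8.
Before skip: lim >= -8
Before t := 3*t - 3*c: lim >= -8
Before lim := cnt - t + 8: cnt >= t - 16
Answer: WP = cnt >= t - 16


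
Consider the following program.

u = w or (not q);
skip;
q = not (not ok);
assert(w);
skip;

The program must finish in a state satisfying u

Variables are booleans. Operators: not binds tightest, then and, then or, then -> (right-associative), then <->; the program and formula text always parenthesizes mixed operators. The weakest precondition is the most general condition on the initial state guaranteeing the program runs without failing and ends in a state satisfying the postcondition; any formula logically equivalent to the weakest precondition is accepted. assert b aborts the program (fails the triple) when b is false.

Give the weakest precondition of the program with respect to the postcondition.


Working backward. After the program, u must hold.
Before skip: u
Before assert w: w and u
Before q := not (not ok): w and u
Before skip: w and u
Before u := w or (not q): w and (w or (not q))
Answer: WP = w and (w or (not q))


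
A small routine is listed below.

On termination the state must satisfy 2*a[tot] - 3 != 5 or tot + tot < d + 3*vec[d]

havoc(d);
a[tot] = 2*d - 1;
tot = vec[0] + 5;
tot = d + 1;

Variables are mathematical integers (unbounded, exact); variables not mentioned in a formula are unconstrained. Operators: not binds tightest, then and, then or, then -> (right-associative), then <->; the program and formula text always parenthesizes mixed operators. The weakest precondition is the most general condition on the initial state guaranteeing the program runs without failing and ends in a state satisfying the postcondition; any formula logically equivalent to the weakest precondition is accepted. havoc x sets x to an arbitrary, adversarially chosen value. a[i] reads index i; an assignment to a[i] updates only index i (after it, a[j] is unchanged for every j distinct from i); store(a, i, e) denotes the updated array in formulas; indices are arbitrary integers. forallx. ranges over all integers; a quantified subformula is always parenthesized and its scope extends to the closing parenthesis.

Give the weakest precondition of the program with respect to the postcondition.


Working backward. After the program, the postcondition 2*a[tot] - 3 != 5 or tot + tot < d + 3*vec[d] must hold; in canonical form it is 2*a[tot] != 8 or 2*tot < 3*vec[d] + d.
Before tot := d + 1: 2*a[d + 1] != 8 or d < 3*vec[d] - 2
Before tot := vec[0] + 5: 2*a[d + 1] != 8 or d < 3*vec[d] - 2
Before a[tot] := 2*d - 1: 2*store(a, tot, 2*d - 1)[d + 1] != 8 or d < 3*vec[d] - 2
Before havoc d: forall d_1. (2*store(a, tot, 2*d_1 - 1)[d_1 + 1] != 8 or d_1 < 3*vec[d_1] - 2)
Answer: WP = forall d_1. (2*store(a, tot, 2*d_1 - 1)[d_1 + 1] != 8 or d_1 < 3*vec[d_1] - 2)


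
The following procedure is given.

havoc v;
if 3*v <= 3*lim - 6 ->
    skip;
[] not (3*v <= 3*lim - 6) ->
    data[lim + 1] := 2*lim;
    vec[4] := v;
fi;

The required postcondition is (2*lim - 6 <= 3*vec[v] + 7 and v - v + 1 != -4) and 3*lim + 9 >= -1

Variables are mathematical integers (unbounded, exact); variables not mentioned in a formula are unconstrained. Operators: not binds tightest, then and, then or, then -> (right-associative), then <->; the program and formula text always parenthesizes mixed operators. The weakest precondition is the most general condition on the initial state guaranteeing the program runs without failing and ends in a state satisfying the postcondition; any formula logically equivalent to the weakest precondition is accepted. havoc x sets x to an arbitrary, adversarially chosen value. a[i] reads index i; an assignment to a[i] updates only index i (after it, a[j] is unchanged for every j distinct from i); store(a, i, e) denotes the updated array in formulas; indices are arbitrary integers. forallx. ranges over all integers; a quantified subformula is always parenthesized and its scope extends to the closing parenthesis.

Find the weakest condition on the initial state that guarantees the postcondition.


Working backward. After the program, the postcondition (2*lim - 6 <= 3*vec[v] + 7 and v - v + 1 != -4) and 3*lim + 9 >= -1 must hold; in canonical form it is 2*lim <= 3*vec[v] + 13 and 3*lim >= -10.
Then branch requires 2*lim <= 3*vec[v] + 13 and 3*lim >= -10; else branch requires 2*lim <= 3*store(vec, 4, v)[v] + 13 and 3*lim >= -10.
Before the if: (3*v <= 3*lim - 6 -> (2*lim <= 3*vec[v] + 13 and 3*lim >= -10)) and ((not (3*v <= 3*lim - 6)) -> (2*lim <= 3*store(vec, 4, v)[v] + 13 and 3*lim >= -10))
Before havoc v: forall v_1. ((3*v_1 <= 3*lim - 6 -> (2*lim <= 3*vec[v_1] + 13 and 3*lim >= -10)) and ((not (3*v_1 <= 3*lim - 6)) -> (2*lim <= 3*store(vec, 4, v_1)[v_1] + 13 and 3*lim >= -10)))
Answer: WP = forall v_1. ((3*v_1 <= 3*lim - 6 -> (2*lim <= 3*vec[v_1] + 13 and 3*lim >= -10)) and ((not (3*v_1 <= 3*lim - 6)) -> (2*lim <= 3*store(vec, 4, v_1)[v_1] + 13 and 3*lim >= -10)))


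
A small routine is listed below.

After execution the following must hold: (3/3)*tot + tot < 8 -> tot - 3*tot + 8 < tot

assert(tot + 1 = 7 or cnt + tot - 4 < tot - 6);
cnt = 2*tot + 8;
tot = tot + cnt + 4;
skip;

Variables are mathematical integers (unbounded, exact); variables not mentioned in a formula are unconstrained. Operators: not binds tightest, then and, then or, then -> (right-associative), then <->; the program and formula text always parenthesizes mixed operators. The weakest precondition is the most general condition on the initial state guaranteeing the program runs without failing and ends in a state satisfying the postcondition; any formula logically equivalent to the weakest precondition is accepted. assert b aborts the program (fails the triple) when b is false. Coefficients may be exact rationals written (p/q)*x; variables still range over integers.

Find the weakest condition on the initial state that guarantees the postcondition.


Working backward. After the program, the postcondition (3/3)*tot + tot < 8 -> tot - 3*tot + 8 < tot must hold; in canonical form it is 2*tot < 8 -> 3*tot > 8.
Before skip: 2*tot < 8 -> 3*tot > 8
Before tot := tot + cnt + 4: 2*cnt + 2*tot < 0 -> 3*cnt + 3*tot > -4
Before cnt := 2*tot + 8: 6*tot < -16 -> 9*tot > -28
Before assert tot + 1 = 7 or cnt + tot - 4 < tot - 6: (tot = 6 or cnt < -2) and (6*tot < -16 -> 9*tot > -28)
Answer: WP = (tot = 6 or cnt < -2) and (6*tot < -16 -> 9*tot > -28)


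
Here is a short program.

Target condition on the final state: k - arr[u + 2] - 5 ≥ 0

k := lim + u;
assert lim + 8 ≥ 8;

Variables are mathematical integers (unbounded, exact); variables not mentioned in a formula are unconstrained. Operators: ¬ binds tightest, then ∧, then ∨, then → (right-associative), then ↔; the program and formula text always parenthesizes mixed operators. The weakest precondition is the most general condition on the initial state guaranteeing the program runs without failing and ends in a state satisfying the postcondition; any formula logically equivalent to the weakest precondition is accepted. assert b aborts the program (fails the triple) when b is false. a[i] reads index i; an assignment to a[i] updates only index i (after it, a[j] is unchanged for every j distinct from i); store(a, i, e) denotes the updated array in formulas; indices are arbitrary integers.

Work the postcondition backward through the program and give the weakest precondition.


Working backward. After the program, the postcondition k - arr[u + 2] - 5 ≥ 0 must hold; in canonical form it is k ≥ arr[u + 2] + 5.
Before assert lim + 8 ≥ 8: lim ≥ 0 ∧ k ≥ arr[u + 2] + 5
Before k := lim + u: lim ≥ 0 ∧ lim + u ≥ arr[u + 2] + 5
Answer: WP = lim ≥ 0 ∧ lim + u ≥ arr[u + 2] + 5


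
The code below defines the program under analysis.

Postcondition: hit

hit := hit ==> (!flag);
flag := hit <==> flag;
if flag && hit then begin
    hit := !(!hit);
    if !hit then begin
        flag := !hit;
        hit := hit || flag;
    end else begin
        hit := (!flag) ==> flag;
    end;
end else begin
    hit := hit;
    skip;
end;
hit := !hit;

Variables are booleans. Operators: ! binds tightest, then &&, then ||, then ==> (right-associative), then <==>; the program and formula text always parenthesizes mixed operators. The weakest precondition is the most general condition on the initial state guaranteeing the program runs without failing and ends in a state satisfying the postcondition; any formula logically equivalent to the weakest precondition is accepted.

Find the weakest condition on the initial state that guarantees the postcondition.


Working backward. After the program, hit must hold.
Before hit := !hit: !hit
Then branch requires hit && (hit ==> (!((!flag) ==> flag))); else branch requires !hit.
Before the if: ((flag && hit) ==> (hit && (hit ==> (!((!flag) ==> flag))))) && ((!(flag && hit)) ==> (!hit))
Before flag := hit <==> flag: (((hit <==> flag) && hit) ==> (hit && (hit ==> (!((!(hit <==> flag)) ==> (hit <==> flag)))))) && ((!((hit <==> flag) && hit)) ==> (!hit))
Before hit := hit ==> (!flag): ((((hit ==> (!flag)) <==> flag) && (hit ==> (!flag))) ==> ((hit ==> (!flag)) && ((hit ==> (!flag)) ==> (!((!((hit ==> (!flag)) <==> flag)) ==> ((hit ==> (!flag)) <==> flag)))))) && ((!(((hit ==> (!flag)) <==> flag) && (hit ==> (!flag)))) ==> (!(hit ==> (!flag))))
Answer: WP = ((((hit ==> (!flag)) <==> flag) && (hit ==> (!flag))) ==> ((hit ==> (!flag)) && ((hit ==> (!flag)) ==> (!((!((hit ==> (!flag)) <==> flag)) ==> ((hit ==> (!flag)) <==> flag)))))) && ((!(((hit ==> (!flag)) <==> flag) && (hit ==> (!flag)))) ==> (!(hit ==> (!flag))))


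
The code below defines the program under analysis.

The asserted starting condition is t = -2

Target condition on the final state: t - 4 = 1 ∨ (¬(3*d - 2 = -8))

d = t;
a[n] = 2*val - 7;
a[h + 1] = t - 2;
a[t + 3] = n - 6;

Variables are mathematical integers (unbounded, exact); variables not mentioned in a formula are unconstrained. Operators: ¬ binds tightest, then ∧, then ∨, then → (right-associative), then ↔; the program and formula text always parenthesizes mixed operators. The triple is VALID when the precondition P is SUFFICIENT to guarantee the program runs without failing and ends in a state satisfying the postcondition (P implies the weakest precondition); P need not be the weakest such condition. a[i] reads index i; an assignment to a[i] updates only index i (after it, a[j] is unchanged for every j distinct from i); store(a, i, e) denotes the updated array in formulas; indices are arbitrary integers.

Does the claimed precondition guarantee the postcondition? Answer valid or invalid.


Working backward. After the program, the postcondition t - 4 = 1 ∨ (¬(3*d - 2 = -8)) must hold; in canonical form it is t = 5 ∨ (¬(3*d = -6)).
Before a[t + 3] := n - 6: t = 5 ∨ (¬(3*d = -6))
Before a[h + 1] := t - 2: t = 5 ∨ (¬(3*d = -6))
Before a[n] := 2*val - 7: t = 5 ∨ (¬(3*d = -6))
Before d := t: t = 5 ∨ (¬(3*t = -6))
The weakest precondition is t = 5 ∨ (¬(3*t = -6)).
Check whether t = -2 implies it.
Countermodel: at the initial state t = -2, the precondition holds but the weakest precondition fails.
Answer: invalid


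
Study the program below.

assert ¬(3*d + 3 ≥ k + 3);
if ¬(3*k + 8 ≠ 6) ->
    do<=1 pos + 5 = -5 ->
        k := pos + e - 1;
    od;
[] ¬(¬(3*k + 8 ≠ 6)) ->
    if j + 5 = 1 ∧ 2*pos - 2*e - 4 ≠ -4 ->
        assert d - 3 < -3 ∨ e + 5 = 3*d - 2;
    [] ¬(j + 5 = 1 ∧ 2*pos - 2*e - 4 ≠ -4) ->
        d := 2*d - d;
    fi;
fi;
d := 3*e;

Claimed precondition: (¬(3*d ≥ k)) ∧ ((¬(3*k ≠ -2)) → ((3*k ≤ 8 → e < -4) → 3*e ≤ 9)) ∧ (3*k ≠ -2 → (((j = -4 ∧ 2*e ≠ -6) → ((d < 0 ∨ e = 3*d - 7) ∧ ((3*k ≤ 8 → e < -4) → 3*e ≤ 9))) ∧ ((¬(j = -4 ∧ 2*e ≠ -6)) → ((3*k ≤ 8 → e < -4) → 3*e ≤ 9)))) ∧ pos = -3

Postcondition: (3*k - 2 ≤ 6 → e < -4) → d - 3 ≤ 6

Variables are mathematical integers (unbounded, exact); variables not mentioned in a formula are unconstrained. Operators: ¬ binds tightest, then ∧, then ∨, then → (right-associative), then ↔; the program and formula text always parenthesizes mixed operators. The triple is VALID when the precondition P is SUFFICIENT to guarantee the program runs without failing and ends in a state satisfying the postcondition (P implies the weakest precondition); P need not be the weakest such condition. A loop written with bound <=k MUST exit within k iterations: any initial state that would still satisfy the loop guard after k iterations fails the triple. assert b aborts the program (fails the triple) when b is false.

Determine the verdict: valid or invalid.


Working backward. After the program, the postcondition (3*k - 2 ≤ 6 → e < -4) → d - 3 ≤ 6 must hold; in canonical form it is (3*k ≤ 8 → e < -4) → d ≤ 9.
Before d := 3*e: (3*k ≤ 8 → e < -4) → 3*e ≤ 9
Then branch requires (pos = -10 → ((¬(pos = -10)) ∧ ((3*e + 3*pos ≤ 11 → e < -4) → 3*e ≤ 9))) ∧ ((¬(pos = -10)) → ((3*k ≤ 8 → e < -4) → 3*e ≤ 9)); else branch requires ((j = -4 ∧ 2*pos ≠ 2*e) → ((d < 0 ∨ e = 3*d - 7) ∧ ((3*k ≤ 8 → e < -4) → 3*e ≤ 9))) ∧ ((¬(j = -4 ∧ 2*pos ≠ 2*e)) → ((3*k ≤ 8 → e < -4) → 3*e ≤ 9)).
Before the if: ((¬(3*k ≠ -2)) → ((pos = -10 → ((¬(pos = -10)) ∧ ((3*e + 3*pos ≤ 11 → e < -4) → 3*e ≤ 9))) ∧ ((¬(pos = -10)) → ((3*k ≤ 8 → e < -4) → 3*e ≤ 9)))) ∧ (3*k ≠ -2 → (((j = -4 ∧ 2*pos ≠ 2*e) → ((d < 0 ∨ e = 3*d - 7) ∧ ((3*k ≤ 8 → e < -4) → 3*e ≤ 9))) ∧ ((¬(j = -4 ∧ 2*pos ≠ 2*e)) → ((3*k ≤ 8 → e < -4) → 3*e ≤ 9))))
Before assert ¬(3*d + 3 ≥ k + 3): (¬(3*d ≥ k)) ∧ ((¬(3*k ≠ -2)) → ((pos = -10 → ((¬(pos = -10)) ∧ ((3*e + 3*pos ≤ 11 → e < -4) → 3*e ≤ 9))) ∧ ((¬(pos = -10)) → ((3*k ≤ 8 → e < -4) → 3*e ≤ 9)))) ∧ (3*k ≠ -2 → (((j = -4 ∧ 2*pos ≠ 2*e) → ((d < 0 ∨ e = 3*d - 7) ∧ ((3*k ≤ 8 → e < -4) → 3*e ≤ 9))) ∧ ((¬(j = -4 ∧ 2*pos ≠ 2*e)) → ((3*k ≤ 8 → e < -4) → 3*e ≤ 9))))
The weakest precondition is (¬(3*d ≥ k)) ∧ ((¬(3*k ≠ -2)) → ((pos = -10 → ((¬(pos = -10)) ∧ ((3*e + 3*pos ≤ 11 → e < -4) → 3*e ≤ 9))) ∧ ((¬(pos = -10)) → ((3*k ≤ 8 → e < -4) → 3*e ≤ 9)))) ∧ (3*k ≠ -2 → (((j = -4 ∧ 2*pos ≠ 2*e) → ((d < 0 ∨ e = 3*d - 7) ∧ ((3*k ≤ 8 → e < -4) → 3*e ≤ 9))) ∧ ((¬(j = -4 ∧ 2*pos ≠ 2*e)) → ((3*k ≤ 8 → e < -4) → 3*e ≤ 9)))).
Check whether (¬(3*d ≥ k)) ∧ ((¬(3*k ≠ -2)) → ((3*k ≤ 8 → e < -4) → 3*e ≤ 9)) ∧ (3*k ≠ -2 → (((j = -4 ∧ 2*e ≠ -6) → ((d < 0 ∨ e = 3*d - 7) ∧ ((3*k ≤ 8 → e < -4) → 3*e ≤ 9))) ∧ ((¬(j = -4 ∧ 2*e ≠ -6)) → ((3*k ≤ 8 → e < -4) → 3*e ≤ 9)))) ∧ pos = -3 implies it.
Every state satisfying the precondition satisfies the weakest precondition: the implication holds.
Answer: valid


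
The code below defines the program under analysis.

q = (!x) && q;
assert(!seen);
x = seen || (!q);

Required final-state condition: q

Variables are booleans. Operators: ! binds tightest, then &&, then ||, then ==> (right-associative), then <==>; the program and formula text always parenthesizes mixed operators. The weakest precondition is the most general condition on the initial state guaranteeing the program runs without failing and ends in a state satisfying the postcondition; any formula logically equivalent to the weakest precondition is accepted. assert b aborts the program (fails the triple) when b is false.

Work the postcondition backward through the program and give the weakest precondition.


Working backward. After the program, q must hold.
Before x := seen || (!q): q
Before assert !seen: (!seen) && q
Before q := (!x) && q: (!seen) && (!x) && q
Answer: WP = (!seen) && (!x) && q


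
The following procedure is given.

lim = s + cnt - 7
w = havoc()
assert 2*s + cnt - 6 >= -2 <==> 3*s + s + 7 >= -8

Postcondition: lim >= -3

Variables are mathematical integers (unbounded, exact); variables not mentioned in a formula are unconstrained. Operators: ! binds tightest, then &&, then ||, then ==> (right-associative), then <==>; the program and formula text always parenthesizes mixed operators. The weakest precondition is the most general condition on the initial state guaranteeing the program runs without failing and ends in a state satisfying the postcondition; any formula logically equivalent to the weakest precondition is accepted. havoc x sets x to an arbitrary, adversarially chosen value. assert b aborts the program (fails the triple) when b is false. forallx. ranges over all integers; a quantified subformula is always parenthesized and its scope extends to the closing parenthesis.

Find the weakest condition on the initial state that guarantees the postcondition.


Working backward. After the program, lim >= -3 must hold.
Before assert 2*s + cnt - 6 >= -2 <==> 3*s + s + 7 >= -8: (cnt + 2*s >= 4 <==> 4*s >= -15) && lim >= -3
Before havoc w: (cnt + 2*s >= 4 <==> 4*s >= -15) && lim >= -3
Before lim := s + cnt - 7: (cnt + 2*s >= 4 <==> 4*s >= -15) && cnt + s >= 4
Answer: WP = (cnt + 2*s >= 4 <==> 4*s >= -15) && cnt + s >= 4


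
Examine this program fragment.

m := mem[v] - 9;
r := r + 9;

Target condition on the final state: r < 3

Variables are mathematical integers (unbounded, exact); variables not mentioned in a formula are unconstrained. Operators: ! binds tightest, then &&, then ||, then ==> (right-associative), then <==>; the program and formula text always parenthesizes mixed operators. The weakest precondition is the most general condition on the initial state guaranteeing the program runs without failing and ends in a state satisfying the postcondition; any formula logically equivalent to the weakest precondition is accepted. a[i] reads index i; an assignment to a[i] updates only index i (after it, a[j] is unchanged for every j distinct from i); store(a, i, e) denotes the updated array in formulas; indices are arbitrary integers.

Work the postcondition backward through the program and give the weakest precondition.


Working backward. After the program, r < 3 must hold.
Before r := r + 9: r < -6
Before m := mem[v] - 9: r < -6
Answer: WP = r < -6


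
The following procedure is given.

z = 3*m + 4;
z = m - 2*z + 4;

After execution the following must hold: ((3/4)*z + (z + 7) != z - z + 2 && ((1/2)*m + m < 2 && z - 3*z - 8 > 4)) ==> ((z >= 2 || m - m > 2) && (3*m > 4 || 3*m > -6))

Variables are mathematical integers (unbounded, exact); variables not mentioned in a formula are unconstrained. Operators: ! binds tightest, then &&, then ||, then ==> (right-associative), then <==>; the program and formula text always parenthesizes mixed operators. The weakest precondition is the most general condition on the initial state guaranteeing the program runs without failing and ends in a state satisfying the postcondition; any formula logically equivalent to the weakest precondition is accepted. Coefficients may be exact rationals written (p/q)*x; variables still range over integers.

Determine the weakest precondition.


Working backward. After the program, the postcondition ((3/4)*z + (z + 7) != z - z + 2 && ((1/2)*m + m < 2 && z - 3*z - 8 > 4)) ==> ((z >= 2 || m - m > 2) && (3*m > 4 || 3*m > -6)) must hold; in canonical form it is ((7/4)*z != -5 && (3/2)*m < 2 && 2*z < -12) ==> (z >= 2 && (3*m > 4 || 3*m > -6)).
Before z := m - 2*z + 4: ((7/4)*m != (7/2)*z - 12 && (3/2)*m < 2 && 2*m < 4*z - 20) ==> (m >= 2*z - 2 && (3*m > 4 || 3*m > -6))
Before z := 3*m + 4: ((35/4)*m != -2 && (3/2)*m < 2 && 10*m > 4) ==> (5*m <= -6 && (3*m > 4 || 3*m > -6))
Answer: WP = ((35/4)*m != -2 && (3/2)*m < 2 && 10*m > 4) ==> (5*m <= -6 && (3*m > 4 || 3*m > -6))


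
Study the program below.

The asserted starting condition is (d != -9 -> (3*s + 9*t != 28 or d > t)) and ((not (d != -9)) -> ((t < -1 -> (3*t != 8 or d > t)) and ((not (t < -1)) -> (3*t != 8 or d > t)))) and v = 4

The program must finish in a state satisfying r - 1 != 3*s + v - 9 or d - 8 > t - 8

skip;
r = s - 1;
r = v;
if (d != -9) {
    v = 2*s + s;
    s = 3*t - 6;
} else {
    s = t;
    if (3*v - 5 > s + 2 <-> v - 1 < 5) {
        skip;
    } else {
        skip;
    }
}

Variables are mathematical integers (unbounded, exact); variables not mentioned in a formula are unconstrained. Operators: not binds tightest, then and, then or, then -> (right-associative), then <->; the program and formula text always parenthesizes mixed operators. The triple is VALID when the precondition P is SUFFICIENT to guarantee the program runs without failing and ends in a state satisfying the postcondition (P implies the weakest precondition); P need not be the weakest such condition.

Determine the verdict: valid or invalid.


Working backward. After the program, the postcondition r - 1 != 3*s + v - 9 or d - 8 > t - 8 must hold; in canonical form it is r != 3*s + v - 8 or d > t.
Then branch requires r != 3*s + 9*t - 26 or d > t; else branch requires ((3*v > t + 7 <-> v < 6) -> (r != 3*t + v - 8 or d > t)) and ((not (3*v > t + 7 <-> v < 6)) -> (r != 3*t + v - 8 or d > t)).
Before the if: (d != -9 -> (r != 3*s + 9*t - 26 or d > t)) and ((not (d != -9)) -> (((3*v > t + 7 <-> v < 6) -> (r != 3*t + v - 8 or d > t)) and ((not (3*v > t + 7 <-> v < 6)) -> (r != 3*t + v - 8 or d > t))))
Before r := v: (d != -9 -> (v != 3*s + 9*t - 26 or d > t)) and ((not (d != -9)) -> (((3*v > t + 7 <-> v < 6) -> (3*t != 8 or d > t)) and ((not (3*v > t + 7 <-> v < 6)) -> (3*t != 8 or d > t))))
Before r := s - 1: (d != -9 -> (v != 3*s + 9*t - 26 or d > t)) and ((not (d != -9)) -> (((3*v > t + 7 <-> v < 6) -> (3*t != 8 or d > t)) and ((not (3*v > t + 7 <-> v < 6)) -> (3*t != 8 or d > t))))
Before skip: (d != -9 -> (v != 3*s + 9*t - 26 or d > t)) and ((not (d != -9)) -> (((3*v > t + 7 <-> v < 6) -> (3*t != 8 or d > t)) and ((not (3*v > t + 7 <-> v < 6)) -> (3*t != 8 or d > t))))
The weakest precondition is (d != -9 -> (v != 3*s + 9*t - 26 or d > t)) and ((not (d != -9)) -> (((3*v > t + 7 <-> v < 6) -> (3*t != 8 or d > t)) and ((not (3*v > t + 7 <-> v < 6)) -> (3*t != 8 or d > t)))).
Check whether (d != -9 -> (3*s + 9*t != 28 or d > t)) and ((not (d != -9)) -> ((t < -1 -> (3*t != 8 or d > t)) and ((not (t < -1)) -> (3*t != 8 or d > t)))) and v = 4 implies it.
Countermodel: at the initial state d = -10, s = 10, t = 0, v = 4, the precondition holds but the weakest precondition fails.
Answer: invalid


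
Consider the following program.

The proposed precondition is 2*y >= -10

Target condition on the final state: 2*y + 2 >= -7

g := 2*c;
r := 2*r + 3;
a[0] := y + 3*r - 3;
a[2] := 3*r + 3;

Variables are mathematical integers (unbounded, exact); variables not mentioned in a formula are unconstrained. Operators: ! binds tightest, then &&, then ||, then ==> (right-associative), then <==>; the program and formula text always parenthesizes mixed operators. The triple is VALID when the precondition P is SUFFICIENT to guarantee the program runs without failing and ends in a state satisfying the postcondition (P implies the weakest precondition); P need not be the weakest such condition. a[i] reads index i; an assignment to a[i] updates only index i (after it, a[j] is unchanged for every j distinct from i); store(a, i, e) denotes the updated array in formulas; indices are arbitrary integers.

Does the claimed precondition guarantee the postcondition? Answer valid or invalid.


Working backward. After the program, the postcondition 2*y + 2 >= -7 must hold; in canonical form it is 2*y >= -9.
Before a[2] := 3*r + 3: 2*y >= -9
Before a[0] := y + 3*r - 3: 2*y >= -9
Before r := 2*r + 3: 2*y >= -9
Before g := 2*c: 2*y >= -9
The weakest precondition is 2*y >= -9.
Check whether 2*y >= -10 implies it.
Countermodel: at the initial state y = -5, the precondition holds but the weakest precondition fails.
Answer: invalid


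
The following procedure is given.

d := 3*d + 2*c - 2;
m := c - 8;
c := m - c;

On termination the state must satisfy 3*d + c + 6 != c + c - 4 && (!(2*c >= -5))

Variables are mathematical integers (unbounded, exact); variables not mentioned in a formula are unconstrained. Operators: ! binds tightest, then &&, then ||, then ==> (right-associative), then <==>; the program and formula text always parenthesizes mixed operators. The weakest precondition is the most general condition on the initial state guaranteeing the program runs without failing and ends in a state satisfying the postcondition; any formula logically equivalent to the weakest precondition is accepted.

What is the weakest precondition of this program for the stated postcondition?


Working backward. After the program, the postcondition 3*d + c + 6 != c + c - 4 && (!(2*c >= -5)) must hold; in canonical form it is 3*d != c - 10 && (!(2*c >= -5)).
Before c := m - c: c + 3*d != m - 10 && (!(2*m >= 2*c - 5))
Before m := c - 8: 3*d != -18
Before d := 3*d + 2*c - 2: 6*c + 9*d != -12
Answer: WP = 6*c + 9*d != -12


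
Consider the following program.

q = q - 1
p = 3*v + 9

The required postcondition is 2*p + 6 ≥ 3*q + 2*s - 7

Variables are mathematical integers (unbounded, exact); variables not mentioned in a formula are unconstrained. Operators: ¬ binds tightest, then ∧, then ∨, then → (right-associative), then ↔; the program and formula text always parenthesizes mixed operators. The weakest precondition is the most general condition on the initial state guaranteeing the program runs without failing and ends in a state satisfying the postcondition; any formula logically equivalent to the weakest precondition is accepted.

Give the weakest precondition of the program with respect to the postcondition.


Working backward. After the program, the postcondition 2*p + 6 ≥ 3*q + 2*s - 7 must hold; in canonical form it is 2*p ≥ 3*q + 2*s - 13.
Before p := 3*v + 9: 6*v ≥ 3*q + 2*s - 31
Before q := q - 1: 6*v ≥ 3*q + 2*s - 34
Answer: WP = 6*v ≥ 3*q + 2*s - 34


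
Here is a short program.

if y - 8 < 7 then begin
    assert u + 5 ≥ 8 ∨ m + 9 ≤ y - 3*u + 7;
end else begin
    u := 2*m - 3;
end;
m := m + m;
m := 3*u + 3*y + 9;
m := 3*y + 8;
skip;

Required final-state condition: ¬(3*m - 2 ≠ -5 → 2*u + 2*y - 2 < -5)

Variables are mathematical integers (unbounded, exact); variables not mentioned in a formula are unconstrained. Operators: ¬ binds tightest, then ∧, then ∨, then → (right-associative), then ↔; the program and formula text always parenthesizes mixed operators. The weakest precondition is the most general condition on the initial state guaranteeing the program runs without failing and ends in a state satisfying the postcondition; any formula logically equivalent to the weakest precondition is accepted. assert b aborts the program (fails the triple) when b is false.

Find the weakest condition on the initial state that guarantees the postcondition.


Working backward. After the program, the postcondition ¬(3*m - 2 ≠ -5 → 2*u + 2*y - 2 < -5) must hold; in canonical form it is ¬(3*m ≠ -3 → 2*u + 2*y < -3).
Before skip: ¬(3*m ≠ -3 → 2*u + 2*y < -3)
Before m := 3*y + 8: ¬(9*y ≠ -27 → 2*u + 2*y < -3)
Before m := 3*u + 3*y + 9: ¬(9*y ≠ -27 → 2*u + 2*y < -3)
Before m := m + m: ¬(9*y ≠ -27 → 2*u + 2*y < -3)
Then branch requires (u ≥ 3 ∨ m + 3*u ≤ y - 2) ∧ (¬(9*y ≠ -27 → 2*u + 2*y < -3)); else branch requires ¬(9*y ≠ -27 → 4*m + 2*y < 3).
Before the if: (y < 15 → ((u ≥ 3 ∨ m + 3*u ≤ y - 2) ∧ (¬(9*y ≠ -27 → 2*u + 2*y < -3)))) ∧ ((¬(y < 15)) → (¬(9*y ≠ -27 → 4*m + 2*y < 3)))
Answer: WP = (y < 15 → ((u ≥ 3 ∨ m + 3*u ≤ y - 2) ∧ (¬(9*y ≠ -27 → 2*u + 2*y < -3)))) ∧ ((¬(y < 15)) → (¬(9*y ≠ -27 → 4*m + 2*y < 3)))


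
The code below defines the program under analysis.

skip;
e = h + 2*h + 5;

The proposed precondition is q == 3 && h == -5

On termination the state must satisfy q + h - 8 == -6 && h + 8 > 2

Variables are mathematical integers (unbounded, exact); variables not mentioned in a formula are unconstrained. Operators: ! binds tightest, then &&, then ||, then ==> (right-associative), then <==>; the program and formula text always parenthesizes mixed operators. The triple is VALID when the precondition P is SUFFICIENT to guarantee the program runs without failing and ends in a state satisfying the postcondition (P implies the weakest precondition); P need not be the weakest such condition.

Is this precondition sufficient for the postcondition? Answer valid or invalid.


Working backward. After the program, the postcondition q + h - 8 == -6 && h + 8 > 2 must hold; in canonical form it is h + q == 2 && h > -6.
Before e := h + 2*h + 5: h + q == 2 && h > -6
Before skip: h + q == 2 && h > -6
The weakest precondition is h + q == 2 && h > -6.
Check whether q == 3 && h == -5 implies it.
Countermodel: at the initial state h = -5, q = 3, the precondition holds but the weakest precondition fails.
Answer: invalid


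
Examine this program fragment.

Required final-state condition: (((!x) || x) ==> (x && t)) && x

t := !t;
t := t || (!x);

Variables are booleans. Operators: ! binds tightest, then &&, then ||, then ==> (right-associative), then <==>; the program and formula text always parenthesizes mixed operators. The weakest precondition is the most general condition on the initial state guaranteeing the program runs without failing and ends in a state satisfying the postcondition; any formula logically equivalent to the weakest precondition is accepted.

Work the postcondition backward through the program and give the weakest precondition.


Working backward. After the program, the postcondition (((!x) || x) ==> (x && t)) && x must hold; in canonical form it is x && t.
Before t := t || (!x): x && (t || (!x))
Before t := !t: x && ((!t) || (!x))
Answer: WP = x && ((!t) || (!x))


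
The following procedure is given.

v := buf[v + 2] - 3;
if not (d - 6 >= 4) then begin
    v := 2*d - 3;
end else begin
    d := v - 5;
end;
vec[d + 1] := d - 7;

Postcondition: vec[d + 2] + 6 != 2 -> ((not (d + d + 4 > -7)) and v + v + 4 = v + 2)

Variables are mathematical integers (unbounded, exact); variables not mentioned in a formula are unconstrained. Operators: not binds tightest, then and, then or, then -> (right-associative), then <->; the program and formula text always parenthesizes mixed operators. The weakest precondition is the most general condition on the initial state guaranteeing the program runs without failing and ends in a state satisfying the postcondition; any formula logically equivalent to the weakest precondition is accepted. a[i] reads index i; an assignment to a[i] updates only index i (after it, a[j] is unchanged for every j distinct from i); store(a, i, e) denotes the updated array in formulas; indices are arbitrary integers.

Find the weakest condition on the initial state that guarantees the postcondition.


Working backward. After the program, the postcondition vec[d + 2] + 6 != 2 -> ((not (d + d + 4 > -7)) and v + v + 4 = v + 2) must hold; in canonical form it is vec[d + 2] != -4 -> ((not (2*d > -11)) and v = -2).
Before vec[d + 1] := d - 7: store(vec, d + 1, d - 7)[d + 2] != -4 -> ((not (2*d > -11)) and v = -2)
Then branch requires store(vec, d + 1, d - 7)[d + 2] != -4 -> ((not (2*d > -11)) and 2*d = 1); else branch requires store(vec, v - 4, v - 12)[v - 3] != -4 -> ((not (2*v > -1)) and v = -2).
Before the if: ((not (d >= 10)) -> (store(vec, d + 1, d - 7)[d + 2] != -4 -> ((not (2*d > -11)) and 2*d = 1))) and (d >= 10 -> (store(vec, v - 4, v - 12)[v - 3] != -4 -> ((not (2*v > -1)) and v = -2)))
Before v := buf[v + 2] - 3: ((not (d >= 10)) -> (store(vec, d + 1, d - 7)[d + 2] != -4 -> ((not (2*d > -11)) and 2*d = 1))) and (d >= 10 -> (store(vec, buf[v + 2] - 7, buf[v + 2] - 15)[buf[v + 2] - 6] != -4 -> ((not (2*buf[v + 2] > 5)) and buf[v + 2] = 1)))
Answer: WP = ((not (d >= 10)) -> (store(vec, d + 1, d - 7)[d + 2] != -4 -> ((not (2*d > -11)) and 2*d = 1))) and (d >= 10 -> (store(vec, buf[v + 2] - 7, buf[v + 2] - 15)[buf[v + 2] - 6] != -4 -> ((not (2*buf[v + 2] > 5)) and buf[v + 2] = 1)))


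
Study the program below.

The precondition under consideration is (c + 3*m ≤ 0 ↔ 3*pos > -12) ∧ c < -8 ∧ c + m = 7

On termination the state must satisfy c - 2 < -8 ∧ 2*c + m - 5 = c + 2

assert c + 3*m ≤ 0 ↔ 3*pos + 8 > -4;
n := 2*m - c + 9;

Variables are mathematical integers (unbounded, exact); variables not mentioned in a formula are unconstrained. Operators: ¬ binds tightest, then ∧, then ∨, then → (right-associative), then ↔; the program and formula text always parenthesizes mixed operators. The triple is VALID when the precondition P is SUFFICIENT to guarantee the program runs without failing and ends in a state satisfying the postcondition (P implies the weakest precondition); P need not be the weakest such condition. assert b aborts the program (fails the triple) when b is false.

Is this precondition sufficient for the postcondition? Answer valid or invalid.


Working backward. After the program, the postcondition c - 2 < -8 ∧ 2*c + m - 5 = c + 2 must hold; in canonical form it is c < -6 ∧ c + m = 7.
Before n := 2*m - c + 9: c < -6 ∧ c + m = 7
Before assert c + 3*m ≤ 0 ↔ 3*pos + 8 > -4: (c + 3*m ≤ 0 ↔ 3*pos > -12) ∧ c < -6 ∧ c + m = 7
The weakest precondition is (c + 3*m ≤ 0 ↔ 3*pos > -12) ∧ c < -6 ∧ c + m = 7.
Check whether (c + 3*m ≤ 0 ↔ 3*pos > -12) ∧ c < -8 ∧ c + m = 7 implies it.
Every state satisfying the precondition satisfies the weakest precondition: the implication holds.
Answer: valid


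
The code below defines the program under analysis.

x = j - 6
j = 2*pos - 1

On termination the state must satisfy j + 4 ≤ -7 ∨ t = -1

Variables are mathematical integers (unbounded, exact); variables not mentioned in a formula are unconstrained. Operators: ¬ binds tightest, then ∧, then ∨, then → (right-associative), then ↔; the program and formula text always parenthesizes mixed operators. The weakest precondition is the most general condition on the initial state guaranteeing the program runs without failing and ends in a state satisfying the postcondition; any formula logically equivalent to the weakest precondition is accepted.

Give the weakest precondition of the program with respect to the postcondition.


Working backward. After the program, the postcondition j + 4 ≤ -7 ∨ t = -1 must hold; in canonical form it is j ≤ -11 ∨ t = -1.
Before j := 2*pos - 1: 2*pos ≤ -10 ∨ t = -1
Before x := j - 6: 2*pos ≤ -10 ∨ t = -1
Answer: WP = 2*pos ≤ -10 ∨ t = -1


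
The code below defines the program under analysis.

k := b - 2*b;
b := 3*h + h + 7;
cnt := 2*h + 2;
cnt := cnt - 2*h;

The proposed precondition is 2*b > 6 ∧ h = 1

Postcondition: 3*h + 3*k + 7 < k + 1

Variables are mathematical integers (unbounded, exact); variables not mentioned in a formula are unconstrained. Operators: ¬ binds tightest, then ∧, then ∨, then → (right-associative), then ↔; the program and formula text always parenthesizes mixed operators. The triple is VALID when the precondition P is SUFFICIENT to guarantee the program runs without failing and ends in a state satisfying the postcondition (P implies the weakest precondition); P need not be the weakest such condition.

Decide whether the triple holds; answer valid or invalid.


Working backward. After the program, the postcondition 3*h + 3*k + 7 < k + 1 must hold; in canonical form it is 3*h + 2*k < -6.
Before cnt := cnt - 2*h: 3*h + 2*k < -6
Before cnt := 2*h + 2: 3*h + 2*k < -6
Before b := 3*h + h + 7: 3*h + 2*k < -6
Before k := b - 2*b: 3*h < 2*b - 6
The weakest precondition is 3*h < 2*b - 6.
Check whether 2*b > 6 ∧ h = 1 implies it.
Countermodel: at the initial state b = 4, h = 1, the precondition holds but the weakest precondition fails.
Answer: invalid
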